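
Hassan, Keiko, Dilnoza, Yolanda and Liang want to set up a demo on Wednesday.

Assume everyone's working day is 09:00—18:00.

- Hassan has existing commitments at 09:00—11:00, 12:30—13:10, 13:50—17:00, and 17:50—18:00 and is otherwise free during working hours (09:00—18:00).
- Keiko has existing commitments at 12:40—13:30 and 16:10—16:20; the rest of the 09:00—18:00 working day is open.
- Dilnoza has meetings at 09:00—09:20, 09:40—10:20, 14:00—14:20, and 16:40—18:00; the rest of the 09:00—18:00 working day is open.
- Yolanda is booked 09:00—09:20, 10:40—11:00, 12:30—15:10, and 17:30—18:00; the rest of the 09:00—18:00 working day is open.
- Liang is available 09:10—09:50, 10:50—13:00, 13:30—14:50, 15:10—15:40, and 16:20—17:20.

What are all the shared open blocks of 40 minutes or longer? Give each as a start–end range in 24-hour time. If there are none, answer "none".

Hassan free within 09:00–18:00: 11:00–12:30, 13:10–13:50, 17:00–17:50.
Keiko free within 09:00–18:00: 09:00–12:40, 13:30–16:10, 16:20–18:00.
Dilnoza free within 09:00–18:00: 09:20–09:40, 10:20–14:00, 14:20–16:40.
Yolanda free within 09:00–18:00: 09:20–10:40, 11:00–12:30, 15:10–17:30.
Hassan ∩ Keiko: 11:00–12:30, 13:30–13:50, 17:00–17:50.
Hassan ∩ Keiko ∩ Dilnoza: 11:00–12:30, 13:30–13:50.
Hassan ∩ Keiko ∩ Dilnoza ∩ Yolanda: 11:00–12:30.
Hassan ∩ Keiko ∩ Dilnoza ∩ Yolanda ∩ Liang: 11:00–12:30.
Windows ≥ 40 min: 11:00–12:30.

11:00–12:30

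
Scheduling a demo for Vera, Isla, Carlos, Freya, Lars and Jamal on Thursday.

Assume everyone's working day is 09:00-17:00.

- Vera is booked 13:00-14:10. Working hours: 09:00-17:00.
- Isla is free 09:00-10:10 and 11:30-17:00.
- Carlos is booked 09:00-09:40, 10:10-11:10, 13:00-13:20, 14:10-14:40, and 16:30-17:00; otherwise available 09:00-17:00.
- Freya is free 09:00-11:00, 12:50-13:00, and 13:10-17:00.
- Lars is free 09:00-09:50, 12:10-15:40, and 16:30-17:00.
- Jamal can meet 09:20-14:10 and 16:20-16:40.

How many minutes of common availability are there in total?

20 minutes

Vera free within 09:00–17:00: 09:00–13:00, 14:10–17:00.
Carlos free within 09:00–17:00: 09:40–10:10, 11:10–13:00, 13:20–14:10, 14:40–16:30.
Vera ∩ Isla: 09:00–10:10, 11:30–13:00, 14:10–17:00.
Vera ∩ Isla ∩ Carlos: 09:40–10:10, 11:30–13:00, 14:40–16:30.
Vera ∩ Isla ∩ Carlos ∩ Freya: 09:40–10:10, 12:50–13:00, 14:40–16:30.
Vera ∩ Isla ∩ Carlos ∩ Freya ∩ Lars: 09:40–09:50, 12:50–13:00, 14:40–15:40.
Vera ∩ Isla ∩ Carlos ∩ Freya ∩ Lars ∩ Jamal: 09:40–09:50, 12:50–13:00.
Total common minutes: 10 + 10 = 20.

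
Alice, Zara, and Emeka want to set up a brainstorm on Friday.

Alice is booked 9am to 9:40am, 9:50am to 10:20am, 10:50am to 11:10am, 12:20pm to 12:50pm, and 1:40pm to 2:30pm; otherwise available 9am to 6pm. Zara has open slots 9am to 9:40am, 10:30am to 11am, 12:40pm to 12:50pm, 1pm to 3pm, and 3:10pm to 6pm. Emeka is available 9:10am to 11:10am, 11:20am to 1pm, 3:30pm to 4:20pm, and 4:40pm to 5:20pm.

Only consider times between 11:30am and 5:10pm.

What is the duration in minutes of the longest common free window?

50 minutes

Alice free within 09:00–18:00: 09:40–09:50, 10:20–10:50, 11:10–12:20, 12:50–13:40, 14:30–18:00.
Alice ∩ Zara: 10:30–10:50, 13:00–13:40, 14:30–15:00, 15:10–18:00.
Alice ∩ Zara ∩ Emeka: 10:30–10:50, 15:30–16:20, 16:40–17:20.
Restricted to 11:30–17:10: 15:30–16:20, 16:40–17:10.
Common window lengths: 50, 30 min; longest is 50.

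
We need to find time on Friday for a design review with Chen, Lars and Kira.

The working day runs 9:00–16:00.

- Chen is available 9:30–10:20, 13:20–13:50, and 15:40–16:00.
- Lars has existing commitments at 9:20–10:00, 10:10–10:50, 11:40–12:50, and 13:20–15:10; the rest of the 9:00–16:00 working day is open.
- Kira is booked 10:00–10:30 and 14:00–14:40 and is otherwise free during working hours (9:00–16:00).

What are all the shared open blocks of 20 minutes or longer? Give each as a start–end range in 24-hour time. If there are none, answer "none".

Lars free within 09:00–16:00: 09:00–09:20, 10:00–10:10, 10:50–11:40, 12:50–13:20, 15:10–16:00.
Kira free within 09:00–16:00: 09:00–10:00, 10:30–14:00, 14:40–16:00.
Chen ∩ Lars: 10:00–10:10, 15:40–16:00.
Chen ∩ Lars ∩ Kira: 15:40–16:00.
Windows ≥ 20 min: 15:40–16:00.

15:40–16:00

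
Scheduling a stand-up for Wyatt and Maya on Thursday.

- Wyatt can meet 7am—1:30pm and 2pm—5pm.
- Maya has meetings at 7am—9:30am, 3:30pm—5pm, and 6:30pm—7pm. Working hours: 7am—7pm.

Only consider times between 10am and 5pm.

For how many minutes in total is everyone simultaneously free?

Maya free within 07:00–19:00: 09:30–15:30, 17:00–18:30.
Wyatt ∩ Maya: 09:30–13:30, 14:00–15:30.
Restricted to 10:00–17:00: 10:00–13:30, 14:00–15:30.
Total common minutes: 210 + 90 = 300.

300 minutes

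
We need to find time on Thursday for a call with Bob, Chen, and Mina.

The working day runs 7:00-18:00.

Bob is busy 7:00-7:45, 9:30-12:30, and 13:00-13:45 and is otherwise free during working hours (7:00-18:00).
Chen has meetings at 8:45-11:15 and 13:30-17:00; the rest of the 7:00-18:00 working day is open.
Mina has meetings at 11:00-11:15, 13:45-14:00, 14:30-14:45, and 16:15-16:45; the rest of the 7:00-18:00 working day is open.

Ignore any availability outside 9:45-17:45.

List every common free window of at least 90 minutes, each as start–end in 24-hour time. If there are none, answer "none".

Bob free within 07:00–18:00: 07:45–09:30, 12:30–13:00, 13:45–18:00.
Chen free within 07:00–18:00: 07:00–08:45, 11:15–13:30, 17:00–18:00.
Mina free within 07:00–18:00: 07:00–11:00, 11:15–13:45, 14:00–14:30, 14:45–16:15, 16:45–18:00.
Bob ∩ Chen: 07:45–08:45, 12:30–13:00, 17:00–18:00.
Bob ∩ Chen ∩ Mina: 07:45–08:45, 12:30–13:00, 17:00–18:00.
Restricted to 09:45–17:45: 12:30–13:00, 17:00–17:45.
Windows ≥ 90 min: (none).

none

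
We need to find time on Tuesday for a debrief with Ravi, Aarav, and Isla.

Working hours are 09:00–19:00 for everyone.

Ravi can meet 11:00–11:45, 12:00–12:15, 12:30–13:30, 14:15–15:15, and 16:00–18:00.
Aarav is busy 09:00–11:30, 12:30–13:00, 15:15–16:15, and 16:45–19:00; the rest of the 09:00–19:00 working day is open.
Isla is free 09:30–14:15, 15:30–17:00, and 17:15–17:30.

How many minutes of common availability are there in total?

Aarav free within 09:00–19:00: 11:30–12:30, 13:00–15:15, 16:15–16:45.
Ravi ∩ Aarav: 11:30–11:45, 12:00–12:15, 13:00–13:30, 14:15–15:15, 16:15–16:45.
Ravi ∩ Aarav ∩ Isla: 11:30–11:45, 12:00–12:15, 13:00–13:30, 16:15–16:45.
Total common minutes: 15 + 15 + 30 + 30 = 90.

90 minutes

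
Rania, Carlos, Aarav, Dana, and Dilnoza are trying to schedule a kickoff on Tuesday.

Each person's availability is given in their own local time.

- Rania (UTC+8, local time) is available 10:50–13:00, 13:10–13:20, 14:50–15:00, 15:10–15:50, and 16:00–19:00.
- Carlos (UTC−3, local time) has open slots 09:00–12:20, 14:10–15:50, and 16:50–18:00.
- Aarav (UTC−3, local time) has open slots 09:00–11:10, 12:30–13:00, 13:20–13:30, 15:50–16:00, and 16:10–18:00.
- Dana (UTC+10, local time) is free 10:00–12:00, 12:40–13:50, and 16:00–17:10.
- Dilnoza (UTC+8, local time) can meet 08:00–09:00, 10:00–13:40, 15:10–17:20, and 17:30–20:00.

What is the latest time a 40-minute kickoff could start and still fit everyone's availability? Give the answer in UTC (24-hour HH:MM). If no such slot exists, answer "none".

none

Rania → UTC: 02:50–05:00, 05:10–05:20, 06:50–07:00, 07:10–07:50, 08:00–11:00.
Carlos → UTC: 12:00–15:20, 17:10–18:50, 19:50–21:00.
Aarav → UTC: 12:00–14:10, 15:30–16:00, 16:20–16:30, 18:50–19:00, 19:10–21:00.
Dana → UTC: 00:00–02:00, 02:40–03:50, 06:00–07:10.
Dilnoza → UTC: 00:00–01:00, 02:00–05:40, 07:10–09:20, 09:30–12:00.
Rania ∩ Carlos: (none).
Rania ∩ Carlos ∩ Aarav: (none).
Rania ∩ Carlos ∩ Aarav ∩ Dana: (none).
Rania ∩ Carlos ∩ Aarav ∩ Dana ∩ Dilnoza: (none).
Windows ≥ 40 min: (none).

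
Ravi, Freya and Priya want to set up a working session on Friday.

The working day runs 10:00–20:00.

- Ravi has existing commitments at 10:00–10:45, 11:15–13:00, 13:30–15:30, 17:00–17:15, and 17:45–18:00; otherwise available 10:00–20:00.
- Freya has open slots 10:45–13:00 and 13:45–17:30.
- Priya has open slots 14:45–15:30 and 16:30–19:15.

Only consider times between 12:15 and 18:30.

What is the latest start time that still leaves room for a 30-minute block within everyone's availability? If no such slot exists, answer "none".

Ravi free within 10:00–20:00: 10:45–11:15, 13:00–13:30, 15:30–17:00, 17:15–17:45, 18:00–20:00.
Ravi ∩ Freya: 10:45–11:15, 15:30–17:00, 17:15–17:30.
Ravi ∩ Freya ∩ Priya: 16:30–17:00, 17:15–17:30.
Restricted to 12:15–18:30: 16:30–17:00, 17:15–17:30.
Windows ≥ 30 min: 16:30–17:00.
Latest start in the last window 16:30–17:00 is 17:00 − 30 min = 16:30.

16:30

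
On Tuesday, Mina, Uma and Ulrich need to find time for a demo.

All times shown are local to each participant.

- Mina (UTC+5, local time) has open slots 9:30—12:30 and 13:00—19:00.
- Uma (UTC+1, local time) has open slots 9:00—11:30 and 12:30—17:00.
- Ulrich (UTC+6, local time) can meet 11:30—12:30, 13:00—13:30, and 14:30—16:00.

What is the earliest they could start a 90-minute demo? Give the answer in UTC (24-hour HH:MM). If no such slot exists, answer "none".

08:30

Mina → UTC: 04:30–07:30, 08:00–14:00.
Uma → UTC: 08:00–10:30, 11:30–16:00.
Ulrich → UTC: 05:30–06:30, 07:00–07:30, 08:30–10:00.
Mina ∩ Uma: 08:00–10:30, 11:30–14:00.
Mina ∩ Uma ∩ Ulrich: 08:30–10:00.
Windows ≥ 90 min: 08:30–10:00.
Earliest such window starts at 08:30.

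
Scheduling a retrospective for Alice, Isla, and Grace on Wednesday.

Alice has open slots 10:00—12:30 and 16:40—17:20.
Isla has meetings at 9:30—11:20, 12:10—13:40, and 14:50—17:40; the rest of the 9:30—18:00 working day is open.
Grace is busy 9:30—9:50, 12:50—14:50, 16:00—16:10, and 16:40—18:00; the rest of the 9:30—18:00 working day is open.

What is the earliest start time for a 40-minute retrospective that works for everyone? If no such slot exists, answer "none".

Isla free within 09:30–18:00: 11:20–12:10, 13:40–14:50, 17:40–18:00.
Grace free within 09:30–18:00: 09:50–12:50, 14:50–16:00, 16:10–16:40.
Alice ∩ Isla: 11:20–12:10.
Alice ∩ Isla ∩ Grace: 11:20–12:10.
Windows ≥ 40 min: 11:20–12:10.
Earliest such window starts at 11:20.

11:20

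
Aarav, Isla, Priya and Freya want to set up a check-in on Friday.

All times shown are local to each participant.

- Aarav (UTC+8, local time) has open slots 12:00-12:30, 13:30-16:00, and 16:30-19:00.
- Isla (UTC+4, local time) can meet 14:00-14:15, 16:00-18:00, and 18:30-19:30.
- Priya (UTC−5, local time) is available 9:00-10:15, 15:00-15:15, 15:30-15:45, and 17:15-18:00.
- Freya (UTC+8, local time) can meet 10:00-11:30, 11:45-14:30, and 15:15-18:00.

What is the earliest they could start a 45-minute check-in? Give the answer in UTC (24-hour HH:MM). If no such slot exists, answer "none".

Aarav → UTC: 04:00–04:30, 05:30–08:00, 08:30–11:00.
Isla → UTC: 10:00–10:15, 12:00–14:00, 14:30–15:30.
Priya → UTC: 14:00–15:15, 20:00–20:15, 20:30–20:45, 22:15–23:00.
Freya → UTC: 02:00–03:30, 03:45–06:30, 07:15–10:00.
Aarav ∩ Isla: 10:00–10:15.
Aarav ∩ Isla ∩ Priya: (none).
Aarav ∩ Isla ∩ Priya ∩ Freya: (none).
Windows ≥ 45 min: (none).

none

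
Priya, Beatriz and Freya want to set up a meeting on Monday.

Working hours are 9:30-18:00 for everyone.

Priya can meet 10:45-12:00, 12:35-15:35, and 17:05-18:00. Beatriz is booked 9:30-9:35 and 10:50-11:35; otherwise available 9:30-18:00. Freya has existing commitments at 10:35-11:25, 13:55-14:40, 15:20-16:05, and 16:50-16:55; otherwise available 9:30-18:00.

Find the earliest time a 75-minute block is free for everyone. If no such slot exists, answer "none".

12:35

Beatriz free within 09:30–18:00: 09:35–10:50, 11:35–18:00.
Freya free within 09:30–18:00: 09:30–10:35, 11:25–13:55, 14:40–15:20, 16:05–16:50, 16:55–18:00.
Priya ∩ Beatriz: 10:45–10:50, 11:35–12:00, 12:35–15:35, 17:05–18:00.
Priya ∩ Beatriz ∩ Freya: 11:35–12:00, 12:35–13:55, 14:40–15:20, 17:05–18:00.
Windows ≥ 75 min: 12:35–13:55.
Earliest such window starts at 12:35.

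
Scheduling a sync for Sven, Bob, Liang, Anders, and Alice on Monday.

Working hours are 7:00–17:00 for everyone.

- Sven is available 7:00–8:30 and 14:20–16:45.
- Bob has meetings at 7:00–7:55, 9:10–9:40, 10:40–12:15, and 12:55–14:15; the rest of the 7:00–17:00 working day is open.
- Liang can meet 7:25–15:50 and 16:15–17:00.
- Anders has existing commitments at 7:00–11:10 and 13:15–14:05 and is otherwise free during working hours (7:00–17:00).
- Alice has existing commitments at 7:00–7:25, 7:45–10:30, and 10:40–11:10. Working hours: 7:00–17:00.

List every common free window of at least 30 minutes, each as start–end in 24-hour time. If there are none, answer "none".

14:20–15:50, 16:15–16:45

Bob free within 07:00–17:00: 07:55–09:10, 09:40–10:40, 12:15–12:55, 14:15–17:00.
Anders free within 07:00–17:00: 11:10–13:15, 14:05–17:00.
Alice free within 07:00–17:00: 07:25–07:45, 10:30–10:40, 11:10–17:00.
Sven ∩ Bob: 07:55–08:30, 14:20–16:45.
Sven ∩ Bob ∩ Liang: 07:55–08:30, 14:20–15:50, 16:15–16:45.
Sven ∩ Bob ∩ Liang ∩ Anders: 14:20–15:50, 16:15–16:45.
Sven ∩ Bob ∩ Liang ∩ Anders ∩ Alice: 14:20–15:50, 16:15–16:45.
Windows ≥ 30 min: 14:20–15:50, 16:15–16:45.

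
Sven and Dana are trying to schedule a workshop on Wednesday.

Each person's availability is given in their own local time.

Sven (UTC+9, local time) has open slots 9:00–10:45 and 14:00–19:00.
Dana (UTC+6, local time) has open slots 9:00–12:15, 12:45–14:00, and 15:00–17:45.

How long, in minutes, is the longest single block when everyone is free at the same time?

75 minutes

Sven → UTC: 00:00–01:45, 05:00–10:00.
Dana → UTC: 03:00–06:15, 06:45–08:00, 09:00–11:45.
Sven ∩ Dana: 05:00–06:15, 06:45–08:00, 09:00–10:00.
Common window lengths: 75, 75, 60 min; longest is 75.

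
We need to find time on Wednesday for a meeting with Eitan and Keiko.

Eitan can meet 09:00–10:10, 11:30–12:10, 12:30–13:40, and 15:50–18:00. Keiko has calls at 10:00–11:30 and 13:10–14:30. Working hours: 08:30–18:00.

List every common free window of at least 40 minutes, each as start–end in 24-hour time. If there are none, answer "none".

09:00–10:00, 11:30–12:10, 12:30–13:10, 15:50–18:00

Keiko free within 08:30–18:00: 08:30–10:00, 11:30–13:10, 14:30–18:00.
Eitan ∩ Keiko: 09:00–10:00, 11:30–12:10, 12:30–13:10, 15:50–18:00.
Windows ≥ 40 min: 09:00–10:00, 11:30–12:10, 12:30–13:10, 15:50–18:00.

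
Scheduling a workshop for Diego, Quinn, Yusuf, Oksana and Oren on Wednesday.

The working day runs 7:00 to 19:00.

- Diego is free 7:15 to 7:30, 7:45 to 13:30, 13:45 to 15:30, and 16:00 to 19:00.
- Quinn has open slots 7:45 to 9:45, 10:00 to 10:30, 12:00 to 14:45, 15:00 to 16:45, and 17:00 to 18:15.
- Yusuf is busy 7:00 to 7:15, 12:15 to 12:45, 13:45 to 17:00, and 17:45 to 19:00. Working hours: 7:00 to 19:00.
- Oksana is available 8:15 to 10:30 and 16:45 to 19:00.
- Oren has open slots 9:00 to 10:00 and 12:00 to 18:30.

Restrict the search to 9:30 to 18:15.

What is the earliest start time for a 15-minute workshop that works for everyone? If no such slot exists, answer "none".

09:30

Yusuf free within 07:00–19:00: 07:15–12:15, 12:45–13:45, 17:00–17:45.
Diego ∩ Quinn: 07:45–09:45, 10:00–10:30, 12:00–13:30, 13:45–14:45, 15:00–15:30, 16:00–16:45, 17:00–18:15.
Diego ∩ Quinn ∩ Yusuf: 07:45–09:45, 10:00–10:30, 12:00–12:15, 12:45–13:30, 17:00–17:45.
Diego ∩ Quinn ∩ Yusuf ∩ Oksana: 08:15–09:45, 10:00–10:30, 17:00–17:45.
Diego ∩ Quinn ∩ Yusuf ∩ Oksana ∩ Oren: 09:00–09:45, 17:00–17:45.
Restricted to 09:30–18:15: 09:30–09:45, 17:00–17:45.
Windows ≥ 15 min: 09:30–09:45, 17:00–17:45.
Earliest such window starts at 09:30.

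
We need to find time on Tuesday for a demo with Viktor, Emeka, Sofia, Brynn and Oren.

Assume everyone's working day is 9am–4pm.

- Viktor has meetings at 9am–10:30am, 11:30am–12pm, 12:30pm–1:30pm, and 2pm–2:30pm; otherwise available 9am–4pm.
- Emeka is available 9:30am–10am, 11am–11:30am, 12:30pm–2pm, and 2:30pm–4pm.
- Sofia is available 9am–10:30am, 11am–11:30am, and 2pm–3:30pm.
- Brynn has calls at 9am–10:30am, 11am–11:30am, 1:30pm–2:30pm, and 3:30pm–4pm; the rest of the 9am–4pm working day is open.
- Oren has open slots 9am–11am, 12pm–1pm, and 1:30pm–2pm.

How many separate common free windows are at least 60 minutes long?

0

Viktor free within 09:00–16:00: 10:30–11:30, 12:00–12:30, 13:30–14:00, 14:30–16:00.
Brynn free within 09:00–16:00: 10:30–11:00, 11:30–13:30, 14:30–15:30.
Viktor ∩ Emeka: 11:00–11:30, 13:30–14:00, 14:30–16:00.
Viktor ∩ Emeka ∩ Sofia: 11:00–11:30, 14:30–15:30.
Viktor ∩ Emeka ∩ Sofia ∩ Brynn: 14:30–15:30.
Viktor ∩ Emeka ∩ Sofia ∩ Brynn ∩ Oren: (none).
Windows ≥ 60 min: (none).
That's 0 windows.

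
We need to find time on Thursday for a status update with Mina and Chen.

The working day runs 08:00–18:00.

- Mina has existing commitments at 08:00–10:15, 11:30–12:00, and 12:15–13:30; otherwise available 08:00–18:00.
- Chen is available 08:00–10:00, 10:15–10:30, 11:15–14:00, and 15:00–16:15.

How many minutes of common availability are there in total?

Mina free within 08:00–18:00: 10:15–11:30, 12:00–12:15, 13:30–18:00.
Mina ∩ Chen: 10:15–10:30, 11:15–11:30, 12:00–12:15, 13:30–14:00, 15:00–16:15.
Total common minutes: 15 + 15 + 15 + 30 + 75 = 150.

150 minutes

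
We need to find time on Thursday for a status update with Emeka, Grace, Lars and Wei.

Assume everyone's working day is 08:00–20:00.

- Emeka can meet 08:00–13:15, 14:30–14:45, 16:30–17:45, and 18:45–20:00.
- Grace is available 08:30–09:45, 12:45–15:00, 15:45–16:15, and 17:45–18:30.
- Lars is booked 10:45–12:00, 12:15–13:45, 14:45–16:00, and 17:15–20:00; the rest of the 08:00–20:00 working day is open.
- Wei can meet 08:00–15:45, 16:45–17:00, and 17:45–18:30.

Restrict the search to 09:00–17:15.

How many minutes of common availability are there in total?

60 minutes

Lars free within 08:00–20:00: 08:00–10:45, 12:00–12:15, 13:45–14:45, 16:00–17:15.
Emeka ∩ Grace: 08:30–09:45, 12:45–13:15, 14:30–14:45.
Emeka ∩ Grace ∩ Lars: 08:30–09:45, 14:30–14:45.
Emeka ∩ Grace ∩ Lars ∩ Wei: 08:30–09:45, 14:30–14:45.
Restricted to 09:00–17:15: 09:00–09:45, 14:30–14:45.
Total common minutes: 45 + 15 = 60.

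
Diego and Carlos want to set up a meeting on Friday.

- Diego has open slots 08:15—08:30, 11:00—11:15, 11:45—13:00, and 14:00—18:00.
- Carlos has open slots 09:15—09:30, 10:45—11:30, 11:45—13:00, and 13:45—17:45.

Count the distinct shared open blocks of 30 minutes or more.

2

Diego ∩ Carlos: 11:00–11:15, 11:45–13:00, 14:00–17:45.
Windows ≥ 30 min: 11:45–13:00, 14:00–17:45.
That's 2 windows.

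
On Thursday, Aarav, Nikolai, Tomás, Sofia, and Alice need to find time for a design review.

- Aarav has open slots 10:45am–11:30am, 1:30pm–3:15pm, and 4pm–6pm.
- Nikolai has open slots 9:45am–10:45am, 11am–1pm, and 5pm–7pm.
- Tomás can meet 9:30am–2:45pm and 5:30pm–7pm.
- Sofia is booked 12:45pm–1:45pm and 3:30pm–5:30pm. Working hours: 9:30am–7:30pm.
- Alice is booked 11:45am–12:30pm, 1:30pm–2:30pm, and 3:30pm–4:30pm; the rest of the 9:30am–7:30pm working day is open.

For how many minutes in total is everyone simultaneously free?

60 minutes

Sofia free within 09:30–19:30: 09:30–12:45, 13:45–15:30, 17:30–19:30.
Alice free within 09:30–19:30: 09:30–11:45, 12:30–13:30, 14:30–15:30, 16:30–19:30.
Aarav ∩ Nikolai: 11:00–11:30, 17:00–18:00.
Aarav ∩ Nikolai ∩ Tomás: 11:00–11:30, 17:30–18:00.
Aarav ∩ Nikolai ∩ Tomás ∩ Sofia: 11:00–11:30, 17:30–18:00.
Aarav ∩ Nikolai ∩ Tomás ∩ Sofia ∩ Alice: 11:00–11:30, 17:30–18:00.
Total common minutes: 30 + 30 = 60.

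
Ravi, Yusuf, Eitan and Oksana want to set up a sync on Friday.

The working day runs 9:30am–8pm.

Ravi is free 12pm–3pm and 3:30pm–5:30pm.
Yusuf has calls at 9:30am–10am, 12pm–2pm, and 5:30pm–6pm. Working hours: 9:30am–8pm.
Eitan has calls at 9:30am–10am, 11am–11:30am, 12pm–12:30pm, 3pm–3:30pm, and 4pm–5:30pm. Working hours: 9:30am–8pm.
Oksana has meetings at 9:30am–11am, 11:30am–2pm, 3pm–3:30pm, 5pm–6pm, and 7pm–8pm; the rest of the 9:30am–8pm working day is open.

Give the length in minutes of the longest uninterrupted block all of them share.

Yusuf free within 09:30–20:00: 10:00–12:00, 14:00–17:30, 18:00–20:00.
Eitan free within 09:30–20:00: 10:00–11:00, 11:30–12:00, 12:30–15:00, 15:30–16:00, 17:30–20:00.
Oksana free within 09:30–20:00: 11:00–11:30, 14:00–15:00, 15:30–17:00, 18:00–19:00.
Ravi ∩ Yusuf: 14:00–15:00, 15:30–17:30.
Ravi ∩ Yusuf ∩ Eitan: 14:00–15:00, 15:30–16:00.
Ravi ∩ Yusuf ∩ Eitan ∩ Oksana: 14:00–15:00, 15:30–16:00.
Common window lengths: 60, 30 min; longest is 60.

60 minutes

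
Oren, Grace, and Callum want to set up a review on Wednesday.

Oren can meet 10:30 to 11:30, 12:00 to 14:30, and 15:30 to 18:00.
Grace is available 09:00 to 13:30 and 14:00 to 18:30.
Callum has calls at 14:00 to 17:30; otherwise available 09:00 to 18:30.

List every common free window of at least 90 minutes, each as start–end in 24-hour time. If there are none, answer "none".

12:00–13:30

Callum free within 09:00–18:30: 09:00–14:00, 17:30–18:30.
Oren ∩ Grace: 10:30–11:30, 12:00–13:30, 14:00–14:30, 15:30–18:00.
Oren ∩ Grace ∩ Callum: 10:30–11:30, 12:00–13:30, 17:30–18:00.
Windows ≥ 90 min: 12:00–13:30.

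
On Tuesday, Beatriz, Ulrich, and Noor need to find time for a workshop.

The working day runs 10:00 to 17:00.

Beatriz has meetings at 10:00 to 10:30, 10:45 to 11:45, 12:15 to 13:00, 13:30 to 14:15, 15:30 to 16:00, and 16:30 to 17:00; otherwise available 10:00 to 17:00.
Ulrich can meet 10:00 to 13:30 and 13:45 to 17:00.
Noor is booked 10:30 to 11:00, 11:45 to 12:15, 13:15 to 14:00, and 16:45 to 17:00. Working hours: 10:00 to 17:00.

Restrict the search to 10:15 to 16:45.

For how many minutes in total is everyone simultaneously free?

120 minutes

Beatriz free within 10:00–17:00: 10:30–10:45, 11:45–12:15, 13:00–13:30, 14:15–15:30, 16:00–16:30.
Noor free within 10:00–17:00: 10:00–10:30, 11:00–11:45, 12:15–13:15, 14:00–16:45.
Beatriz ∩ Ulrich: 10:30–10:45, 11:45–12:15, 13:00–13:30, 14:15–15:30, 16:00–16:30.
Beatriz ∩ Ulrich ∩ Noor: 13:00–13:15, 14:15–15:30, 16:00–16:30.
Restricted to 10:15–16:45: 13:00–13:15, 14:15–15:30, 16:00–16:30.
Total common minutes: 15 + 75 + 30 = 120.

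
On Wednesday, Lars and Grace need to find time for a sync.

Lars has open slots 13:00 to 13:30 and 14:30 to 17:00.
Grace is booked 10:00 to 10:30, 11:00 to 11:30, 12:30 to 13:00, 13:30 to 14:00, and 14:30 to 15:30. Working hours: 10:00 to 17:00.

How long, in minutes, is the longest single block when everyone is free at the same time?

90 minutes

Grace free within 10:00–17:00: 10:30–11:00, 11:30–12:30, 13:00–13:30, 14:00–14:30, 15:30–17:00.
Lars ∩ Grace: 13:00–13:30, 15:30–17:00.
Common window lengths: 30, 90 min; longest is 90.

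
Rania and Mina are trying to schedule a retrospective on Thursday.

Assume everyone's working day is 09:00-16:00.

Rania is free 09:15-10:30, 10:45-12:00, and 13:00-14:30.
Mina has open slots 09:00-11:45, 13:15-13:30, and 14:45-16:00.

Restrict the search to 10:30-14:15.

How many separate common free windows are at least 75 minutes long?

0

Rania ∩ Mina: 09:15–10:30, 10:45–11:45, 13:15–13:30.
Restricted to 10:30–14:15: 10:45–11:45, 13:15–13:30.
Windows ≥ 75 min: (none).
That's 0 windows.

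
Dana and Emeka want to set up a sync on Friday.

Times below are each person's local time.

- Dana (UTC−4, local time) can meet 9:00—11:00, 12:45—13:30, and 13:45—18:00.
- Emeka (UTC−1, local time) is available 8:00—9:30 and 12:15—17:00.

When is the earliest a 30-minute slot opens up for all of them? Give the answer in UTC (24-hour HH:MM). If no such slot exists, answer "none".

Dana → UTC: 13:00–15:00, 16:45–17:30, 17:45–22:00.
Emeka → UTC: 09:00–10:30, 13:15–18:00.
Dana ∩ Emeka: 13:15–15:00, 16:45–17:30, 17:45–18:00.
Windows ≥ 30 min: 13:15–15:00, 16:45–17:30.
Earliest such window starts at 13:15.

13:15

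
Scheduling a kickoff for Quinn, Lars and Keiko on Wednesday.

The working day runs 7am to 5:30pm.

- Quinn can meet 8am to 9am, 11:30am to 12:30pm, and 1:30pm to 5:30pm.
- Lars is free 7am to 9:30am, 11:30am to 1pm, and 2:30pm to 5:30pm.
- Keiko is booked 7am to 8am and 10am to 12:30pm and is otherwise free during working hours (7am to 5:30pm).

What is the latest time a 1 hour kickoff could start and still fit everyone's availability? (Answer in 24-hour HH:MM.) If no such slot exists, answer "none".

Keiko free within 07:00–17:30: 08:00–10:00, 12:30–17:30.
Quinn ∩ Lars: 08:00–09:00, 11:30–12:30, 14:30–17:30.
Quinn ∩ Lars ∩ Keiko: 08:00–09:00, 14:30–17:30.
Windows ≥ 60 min: 08:00–09:00, 14:30–17:30.
Latest start in the last window 14:30–17:30 is 17:30 − 60 min = 16:30.

16:30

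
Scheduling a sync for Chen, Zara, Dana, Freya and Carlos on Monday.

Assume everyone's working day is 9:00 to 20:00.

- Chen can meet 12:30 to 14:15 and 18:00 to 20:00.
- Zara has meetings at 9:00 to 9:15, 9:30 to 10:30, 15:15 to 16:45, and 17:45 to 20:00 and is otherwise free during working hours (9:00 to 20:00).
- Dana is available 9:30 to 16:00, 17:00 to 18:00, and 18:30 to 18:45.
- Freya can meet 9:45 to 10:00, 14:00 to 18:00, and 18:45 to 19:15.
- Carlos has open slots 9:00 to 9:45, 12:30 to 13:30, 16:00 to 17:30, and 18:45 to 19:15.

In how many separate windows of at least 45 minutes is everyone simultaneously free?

Zara free within 09:00–20:00: 09:15–09:30, 10:30–15:15, 16:45–17:45.
Chen ∩ Zara: 12:30–14:15.
Chen ∩ Zara ∩ Dana: 12:30–14:15.
Chen ∩ Zara ∩ Dana ∩ Freya: 14:00–14:15.
Chen ∩ Zara ∩ Dana ∩ Freya ∩ Carlos: (none).
Windows ≥ 45 min: (none).
That's 0 windows.

0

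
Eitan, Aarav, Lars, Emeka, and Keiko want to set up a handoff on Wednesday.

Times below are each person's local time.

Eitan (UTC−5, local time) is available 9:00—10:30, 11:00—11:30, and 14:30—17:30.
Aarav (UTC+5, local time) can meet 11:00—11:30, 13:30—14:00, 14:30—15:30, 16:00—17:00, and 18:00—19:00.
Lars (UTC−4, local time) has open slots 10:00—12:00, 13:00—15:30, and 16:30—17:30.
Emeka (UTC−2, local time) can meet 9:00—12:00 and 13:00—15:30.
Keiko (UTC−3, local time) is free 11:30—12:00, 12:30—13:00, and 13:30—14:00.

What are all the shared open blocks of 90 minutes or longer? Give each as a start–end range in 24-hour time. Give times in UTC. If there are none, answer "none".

Eitan → UTC: 14:00–15:30, 16:00–16:30, 19:30–22:30.
Aarav → UTC: 06:00–06:30, 08:30–09:00, 09:30–10:30, 11:00–12:00, 13:00–14:00.
Lars → UTC: 14:00–16:00, 17:00–19:30, 20:30–21:30.
Emeka → UTC: 11:00–14:00, 15:00–17:30.
Keiko → UTC: 14:30–15:00, 15:30–16:00, 16:30–17:00.
Eitan ∩ Aarav: (none).
Eitan ∩ Aarav ∩ Lars: (none).
Eitan ∩ Aarav ∩ Lars ∩ Emeka: (none).
Eitan ∩ Aarav ∩ Lars ∩ Emeka ∩ Keiko: (none).
Windows ≥ 90 min: (none).

none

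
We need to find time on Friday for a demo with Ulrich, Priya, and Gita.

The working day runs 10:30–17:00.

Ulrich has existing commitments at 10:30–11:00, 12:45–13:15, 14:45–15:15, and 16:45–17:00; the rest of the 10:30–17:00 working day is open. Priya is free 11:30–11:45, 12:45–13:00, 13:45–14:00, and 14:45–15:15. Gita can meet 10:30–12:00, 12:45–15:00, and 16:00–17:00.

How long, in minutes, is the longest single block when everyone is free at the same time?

15 minutes

Ulrich free within 10:30–17:00: 11:00–12:45, 13:15–14:45, 15:15–16:45.
Ulrich ∩ Priya: 11:30–11:45, 13:45–14:00.
Ulrich ∩ Priya ∩ Gita: 11:30–11:45, 13:45–14:00.
Common window lengths: 15, 15 min; longest is 15.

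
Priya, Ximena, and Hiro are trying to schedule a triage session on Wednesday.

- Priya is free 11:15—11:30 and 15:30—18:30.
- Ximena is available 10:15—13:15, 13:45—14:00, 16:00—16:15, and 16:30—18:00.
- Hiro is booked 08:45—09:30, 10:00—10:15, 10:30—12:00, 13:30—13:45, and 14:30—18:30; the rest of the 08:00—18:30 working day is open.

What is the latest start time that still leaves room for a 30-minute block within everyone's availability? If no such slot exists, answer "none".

none

Hiro free within 08:00–18:30: 08:00–08:45, 09:30–10:00, 10:15–10:30, 12:00–13:30, 13:45–14:30.
Priya ∩ Ximena: 11:15–11:30, 16:00–16:15, 16:30–18:00.
Priya ∩ Ximena ∩ Hiro: (none).
Windows ≥ 30 min: (none).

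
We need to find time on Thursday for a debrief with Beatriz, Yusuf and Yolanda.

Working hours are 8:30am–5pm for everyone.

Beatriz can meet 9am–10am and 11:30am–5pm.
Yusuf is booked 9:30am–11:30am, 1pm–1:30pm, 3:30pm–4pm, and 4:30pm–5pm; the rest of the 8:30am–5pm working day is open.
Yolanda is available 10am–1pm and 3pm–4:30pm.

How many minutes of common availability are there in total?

Yusuf free within 08:30–17:00: 08:30–09:30, 11:30–13:00, 13:30–15:30, 16:00–16:30.
Beatriz ∩ Yusuf: 09:00–09:30, 11:30–13:00, 13:30–15:30, 16:00–16:30.
Beatriz ∩ Yusuf ∩ Yolanda: 11:30–13:00, 15:00–15:30, 16:00–16:30.
Total common minutes: 90 + 30 + 30 = 150.

150 minutes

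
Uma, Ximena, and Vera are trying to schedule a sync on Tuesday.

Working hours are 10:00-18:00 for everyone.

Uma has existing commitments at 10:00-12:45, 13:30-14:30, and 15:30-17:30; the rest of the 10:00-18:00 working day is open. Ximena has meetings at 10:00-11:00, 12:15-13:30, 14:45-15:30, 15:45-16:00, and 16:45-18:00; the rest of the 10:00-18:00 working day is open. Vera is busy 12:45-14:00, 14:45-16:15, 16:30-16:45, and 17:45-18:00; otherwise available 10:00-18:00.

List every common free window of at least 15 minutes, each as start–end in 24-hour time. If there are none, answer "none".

14:30–14:45

Uma free within 10:00–18:00: 12:45–13:30, 14:30–15:30, 17:30–18:00.
Ximena free within 10:00–18:00: 11:00–12:15, 13:30–14:45, 15:30–15:45, 16:00–16:45.
Vera free within 10:00–18:00: 10:00–12:45, 14:00–14:45, 16:15–16:30, 16:45–17:45.
Uma ∩ Ximena: 14:30–14:45.
Uma ∩ Ximena ∩ Vera: 14:30–14:45.
Windows ≥ 15 min: 14:30–14:45.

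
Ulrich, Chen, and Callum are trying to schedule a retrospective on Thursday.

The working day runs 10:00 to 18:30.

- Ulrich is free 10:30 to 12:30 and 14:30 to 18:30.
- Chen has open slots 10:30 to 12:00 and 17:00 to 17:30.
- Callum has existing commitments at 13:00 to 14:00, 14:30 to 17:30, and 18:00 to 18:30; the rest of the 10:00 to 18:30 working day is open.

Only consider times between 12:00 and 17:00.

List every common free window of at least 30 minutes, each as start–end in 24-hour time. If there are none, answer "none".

none

Callum free within 10:00–18:30: 10:00–13:00, 14:00–14:30, 17:30–18:00.
Ulrich ∩ Chen: 10:30–12:00, 17:00–17:30.
Ulrich ∩ Chen ∩ Callum: 10:30–12:00.
Restricted to 12:00–17:00: (none).
Windows ≥ 30 min: (none).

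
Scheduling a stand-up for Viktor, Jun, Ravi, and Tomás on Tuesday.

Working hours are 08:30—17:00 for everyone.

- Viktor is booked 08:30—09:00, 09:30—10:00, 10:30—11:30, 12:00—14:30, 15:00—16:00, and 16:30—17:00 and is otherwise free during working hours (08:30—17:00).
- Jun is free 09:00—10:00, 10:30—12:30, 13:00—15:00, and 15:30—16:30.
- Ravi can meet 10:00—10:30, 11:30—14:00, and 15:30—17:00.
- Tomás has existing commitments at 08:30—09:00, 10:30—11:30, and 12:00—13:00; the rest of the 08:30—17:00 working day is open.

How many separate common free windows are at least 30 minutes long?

Viktor free within 08:30–17:00: 09:00–09:30, 10:00–10:30, 11:30–12:00, 14:30–15:00, 16:00–16:30.
Tomás free within 08:30–17:00: 09:00–10:30, 11:30–12:00, 13:00–17:00.
Viktor ∩ Jun: 09:00–09:30, 11:30–12:00, 14:30–15:00, 16:00–16:30.
Viktor ∩ Jun ∩ Ravi: 11:30–12:00, 16:00–16:30.
Viktor ∩ Jun ∩ Ravi ∩ Tomás: 11:30–12:00, 16:00–16:30.
Windows ≥ 30 min: 11:30–12:00, 16:00–16:30.
That's 2 windows.

2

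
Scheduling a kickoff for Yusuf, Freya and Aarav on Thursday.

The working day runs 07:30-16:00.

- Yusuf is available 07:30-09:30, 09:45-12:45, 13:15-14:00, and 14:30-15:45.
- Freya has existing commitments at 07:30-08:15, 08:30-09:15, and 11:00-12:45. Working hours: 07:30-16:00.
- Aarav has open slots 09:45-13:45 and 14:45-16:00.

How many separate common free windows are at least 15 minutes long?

3

Freya free within 07:30–16:00: 08:15–08:30, 09:15–11:00, 12:45–16:00.
Yusuf ∩ Freya: 08:15–08:30, 09:15–09:30, 09:45–11:00, 13:15–14:00, 14:30–15:45.
Yusuf ∩ Freya ∩ Aarav: 09:45–11:00, 13:15–13:45, 14:45–15:45.
Windows ≥ 15 min: 09:45–11:00, 13:15–13:45, 14:45–15:45.
That's 3 windows.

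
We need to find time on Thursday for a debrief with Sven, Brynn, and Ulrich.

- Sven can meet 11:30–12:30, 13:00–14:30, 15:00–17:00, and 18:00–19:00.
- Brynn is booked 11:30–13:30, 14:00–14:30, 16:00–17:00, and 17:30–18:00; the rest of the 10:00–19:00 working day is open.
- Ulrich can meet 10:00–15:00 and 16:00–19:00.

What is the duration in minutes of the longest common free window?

60 minutes

Brynn free within 10:00–19:00: 10:00–11:30, 13:30–14:00, 14:30–16:00, 17:00–17:30, 18:00–19:00.
Sven ∩ Brynn: 13:30–14:00, 15:00–16:00, 18:00–19:00.
Sven ∩ Brynn ∩ Ulrich: 13:30–14:00, 18:00–19:00.
Common window lengths: 30, 60 min; longest is 60.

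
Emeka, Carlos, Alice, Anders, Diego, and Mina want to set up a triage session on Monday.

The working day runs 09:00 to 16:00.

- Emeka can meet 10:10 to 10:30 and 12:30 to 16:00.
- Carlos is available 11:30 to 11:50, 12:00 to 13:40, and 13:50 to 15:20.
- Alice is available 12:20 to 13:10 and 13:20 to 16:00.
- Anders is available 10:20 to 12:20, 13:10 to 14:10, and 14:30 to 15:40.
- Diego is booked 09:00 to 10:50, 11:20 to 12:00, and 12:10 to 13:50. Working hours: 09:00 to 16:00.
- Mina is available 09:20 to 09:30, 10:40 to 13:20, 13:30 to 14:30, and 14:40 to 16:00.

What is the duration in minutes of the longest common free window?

40 minutes

Diego free within 09:00–16:00: 10:50–11:20, 12:00–12:10, 13:50–16:00.
Emeka ∩ Carlos: 12:30–13:40, 13:50–15:20.
Emeka ∩ Carlos ∩ Alice: 12:30–13:10, 13:20–13:40, 13:50–15:20.
Emeka ∩ Carlos ∩ Alice ∩ Anders: 13:20–13:40, 13:50–14:10, 14:30–15:20.
Emeka ∩ Carlos ∩ Alice ∩ Anders ∩ Diego: 13:50–14:10, 14:30–15:20.
Emeka ∩ Carlos ∩ Alice ∩ Anders ∩ Diego ∩ Mina: 13:50–14:10, 14:40–15:20.
Common window lengths: 20, 40 min; longest is 40.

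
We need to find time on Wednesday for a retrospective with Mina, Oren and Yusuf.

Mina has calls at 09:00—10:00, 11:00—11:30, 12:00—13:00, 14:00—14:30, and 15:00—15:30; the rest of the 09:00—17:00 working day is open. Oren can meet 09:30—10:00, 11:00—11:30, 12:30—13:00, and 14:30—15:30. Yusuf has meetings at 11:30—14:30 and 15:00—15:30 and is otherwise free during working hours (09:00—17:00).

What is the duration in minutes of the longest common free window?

30 minutes

Mina free within 09:00–17:00: 10:00–11:00, 11:30–12:00, 13:00–14:00, 14:30–15:00, 15:30–17:00.
Yusuf free within 09:00–17:00: 09:00–11:30, 14:30–15:00, 15:30–17:00.
Mina ∩ Oren: 14:30–15:00.
Mina ∩ Oren ∩ Yusuf: 14:30–15:00.
Single common window of 30 minutes.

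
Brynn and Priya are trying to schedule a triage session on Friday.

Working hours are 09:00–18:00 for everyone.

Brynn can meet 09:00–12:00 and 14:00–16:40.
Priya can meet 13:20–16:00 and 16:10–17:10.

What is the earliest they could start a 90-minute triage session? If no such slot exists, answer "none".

14:00

Brynn ∩ Priya: 14:00–16:00, 16:10–16:40.
Windows ≥ 90 min: 14:00–16:00.
Earliest such window starts at 14:00.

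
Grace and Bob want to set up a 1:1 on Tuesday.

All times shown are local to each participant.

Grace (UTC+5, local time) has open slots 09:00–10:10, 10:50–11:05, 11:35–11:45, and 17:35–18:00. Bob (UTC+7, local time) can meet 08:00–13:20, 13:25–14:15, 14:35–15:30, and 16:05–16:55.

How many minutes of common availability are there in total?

95 minutes

Grace → UTC: 04:00–05:10, 05:50–06:05, 06:35–06:45, 12:35–13:00.
Bob → UTC: 01:00–06:20, 06:25–07:15, 07:35–08:30, 09:05–09:55.
Grace ∩ Bob: 04:00–05:10, 05:50–06:05, 06:35–06:45.
Total common minutes: 70 + 15 + 10 = 95.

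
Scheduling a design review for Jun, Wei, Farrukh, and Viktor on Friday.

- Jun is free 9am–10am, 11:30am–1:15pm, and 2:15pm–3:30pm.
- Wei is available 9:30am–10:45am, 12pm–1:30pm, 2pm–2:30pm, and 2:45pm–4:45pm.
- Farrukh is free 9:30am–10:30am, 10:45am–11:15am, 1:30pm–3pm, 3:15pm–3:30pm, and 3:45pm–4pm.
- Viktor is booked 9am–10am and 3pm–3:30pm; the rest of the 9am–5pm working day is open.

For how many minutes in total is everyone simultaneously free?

30 minutes

Viktor free within 09:00–17:00: 10:00–15:00, 15:30–17:00.
Jun ∩ Wei: 09:30–10:00, 12:00–13:15, 14:15–14:30, 14:45–15:30.
Jun ∩ Wei ∩ Farrukh: 09:30–10:00, 14:15–14:30, 14:45–15:00, 15:15–15:30.
Jun ∩ Wei ∩ Farrukh ∩ Viktor: 14:15–14:30, 14:45–15:00.
Total common minutes: 15 + 15 = 30.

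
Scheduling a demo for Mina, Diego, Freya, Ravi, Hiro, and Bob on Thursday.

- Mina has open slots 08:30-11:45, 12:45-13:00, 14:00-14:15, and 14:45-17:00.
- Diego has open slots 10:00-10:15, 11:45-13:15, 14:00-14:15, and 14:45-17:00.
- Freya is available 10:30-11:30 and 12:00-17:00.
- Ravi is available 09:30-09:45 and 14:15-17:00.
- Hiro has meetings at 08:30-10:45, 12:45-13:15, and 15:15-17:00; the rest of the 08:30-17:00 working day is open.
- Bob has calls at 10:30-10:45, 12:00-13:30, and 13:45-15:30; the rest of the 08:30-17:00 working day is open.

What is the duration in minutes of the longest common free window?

0 minutes

Hiro free within 08:30–17:00: 10:45–12:45, 13:15–15:15.
Bob free within 08:30–17:00: 08:30–10:30, 10:45–12:00, 13:30–13:45, 15:30–17:00.
Mina ∩ Diego: 10:00–10:15, 12:45–13:00, 14:00–14:15, 14:45–17:00.
Mina ∩ Diego ∩ Freya: 12:45–13:00, 14:00–14:15, 14:45–17:00.
Mina ∩ Diego ∩ Freya ∩ Ravi: 14:45–17:00.
Mina ∩ Diego ∩ Freya ∩ Ravi ∩ Hiro: 14:45–15:15.
Mina ∩ Diego ∩ Freya ∩ Ravi ∩ Hiro ∩ Bob: (none).
No common window.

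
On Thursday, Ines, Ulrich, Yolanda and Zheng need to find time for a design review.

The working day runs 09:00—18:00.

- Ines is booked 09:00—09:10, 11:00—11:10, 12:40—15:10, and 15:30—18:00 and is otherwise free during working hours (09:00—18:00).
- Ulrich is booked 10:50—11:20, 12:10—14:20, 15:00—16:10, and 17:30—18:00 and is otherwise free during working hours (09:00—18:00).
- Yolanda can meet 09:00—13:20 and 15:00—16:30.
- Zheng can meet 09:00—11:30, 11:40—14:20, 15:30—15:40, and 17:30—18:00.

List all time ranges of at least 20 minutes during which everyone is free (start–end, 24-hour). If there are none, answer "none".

09:10–10:50, 11:40–12:10

Ines free within 09:00–18:00: 09:10–11:00, 11:10–12:40, 15:10–15:30.
Ulrich free within 09:00–18:00: 09:00–10:50, 11:20–12:10, 14:20–15:00, 16:10–17:30.
Ines ∩ Ulrich: 09:10–10:50, 11:20–12:10.
Ines ∩ Ulrich ∩ Yolanda: 09:10–10:50, 11:20–12:10.
Ines ∩ Ulrich ∩ Yolanda ∩ Zheng: 09:10–10:50, 11:20–11:30, 11:40–12:10.
Windows ≥ 20 min: 09:10–10:50, 11:40–12:10.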